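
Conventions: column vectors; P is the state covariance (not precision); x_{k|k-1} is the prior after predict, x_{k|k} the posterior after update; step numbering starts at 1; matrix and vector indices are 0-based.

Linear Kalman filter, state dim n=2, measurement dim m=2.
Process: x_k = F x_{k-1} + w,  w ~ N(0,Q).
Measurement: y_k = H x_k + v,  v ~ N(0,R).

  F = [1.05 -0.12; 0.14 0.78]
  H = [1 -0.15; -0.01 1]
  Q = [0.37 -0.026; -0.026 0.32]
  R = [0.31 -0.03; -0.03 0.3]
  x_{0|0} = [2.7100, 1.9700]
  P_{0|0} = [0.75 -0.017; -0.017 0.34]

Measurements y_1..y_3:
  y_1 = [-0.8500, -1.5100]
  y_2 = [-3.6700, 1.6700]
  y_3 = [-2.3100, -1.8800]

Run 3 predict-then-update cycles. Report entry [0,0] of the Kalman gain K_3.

K[0,0] = 0.6614

step 1: x^-=[2.6091, 1.9160]  P^-=[1.2061 0.0388; 0.0388 0.5378]  S=[1.5165 -0.0839; -0.0839 0.8372]  K=[0.7976 0.1119; 0.0079 0.6428]  nu=[-3.1717, -3.3999]  x^+=[-0.3010, -0.2945]  P^+=[0.2457 0.0121; 0.0121 0.1927]
step 2: x^-=[-0.2807, -0.2719]  P^-=[0.6406 0.0018; 0.0018 0.4447]  S=[0.9601 -0.1013; -0.1013 0.7447]  K=[0.6760 0.0858; -0.0047 0.5965]  nu=[-3.4300, 1.9391]  x^+=[-2.4332, 0.9008]  P^+=[0.2081 0.0075; 0.0075 0.1792]
step 3: x^-=[-2.6630, 0.3619]  P^-=[0.6001 -0.0061; -0.0061 0.4347]  S=[0.9218 -0.1074; -0.1074 0.7349]  K=[0.6614 0.0801; -0.0086 0.5904]  nu=[0.4073, -2.2686]  x^+=[-2.5753, -0.9808]  P^+=[0.2036 0.0062; 0.0062 0.1774]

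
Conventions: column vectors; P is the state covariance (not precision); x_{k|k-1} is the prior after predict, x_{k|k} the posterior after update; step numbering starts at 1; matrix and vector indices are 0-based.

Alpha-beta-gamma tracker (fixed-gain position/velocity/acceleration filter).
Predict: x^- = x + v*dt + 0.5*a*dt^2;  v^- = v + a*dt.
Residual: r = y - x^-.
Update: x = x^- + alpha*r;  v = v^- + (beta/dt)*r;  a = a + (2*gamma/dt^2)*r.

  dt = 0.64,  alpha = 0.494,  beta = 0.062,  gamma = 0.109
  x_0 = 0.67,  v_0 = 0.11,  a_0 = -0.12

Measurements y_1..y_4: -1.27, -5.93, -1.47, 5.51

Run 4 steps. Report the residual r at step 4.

resid = 11.5305

step 1: x_pred=0.7158  r=-1.9858  x^+=-0.2652  v^+=-0.1592  a^+=-1.1769
step 2: x_pred=-0.6081  r=-5.3219  x^+=-3.2371  v^+=-1.4280  a^+=-4.0094
step 3: x_pred=-4.9721  r=3.5021  x^+=-3.2421  v^+=-3.6547  a^+=-2.1455
step 4: x_pred=-6.0205  r=11.5305  x^+=-0.3244  v^+=-3.9108  a^+=3.9914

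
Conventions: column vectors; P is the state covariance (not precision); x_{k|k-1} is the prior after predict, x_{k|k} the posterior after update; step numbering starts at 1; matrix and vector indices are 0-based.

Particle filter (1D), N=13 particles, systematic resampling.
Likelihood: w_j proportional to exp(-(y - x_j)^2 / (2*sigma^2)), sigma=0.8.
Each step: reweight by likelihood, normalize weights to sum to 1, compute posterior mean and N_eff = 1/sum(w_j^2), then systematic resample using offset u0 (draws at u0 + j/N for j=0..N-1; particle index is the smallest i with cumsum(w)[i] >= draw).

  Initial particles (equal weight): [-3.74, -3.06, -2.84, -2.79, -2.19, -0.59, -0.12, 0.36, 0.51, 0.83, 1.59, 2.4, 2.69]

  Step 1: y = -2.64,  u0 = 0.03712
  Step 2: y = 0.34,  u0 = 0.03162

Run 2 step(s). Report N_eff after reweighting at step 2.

N_eff = 3.8895

step 1: w=[0.0945, 0.2119, 0.2358, 0.2390, 0.2076, 0.0091, 0.0017, 0.0002, 0.0001, 0.0000, 0.0000, 0.0000, 0.0000]  mean=-2.7985  Neff=4.7676  idx=[0, 1, 1, 1, 2, 2, 2, 3, 3, 3, 4, 4, 4]
step 2: w=[0.0001, 0.0052, 0.0052, 0.0052, 0.0160, 0.0160, 0.0160, 0.0205, 0.0205, 0.0205, 0.2915, 0.2915, 0.2915]  mean=-2.2719  Neff=3.8895  idx=[4, 9, 10, 10, 10, 10, 11, 11, 11, 12, 12, 12, 12]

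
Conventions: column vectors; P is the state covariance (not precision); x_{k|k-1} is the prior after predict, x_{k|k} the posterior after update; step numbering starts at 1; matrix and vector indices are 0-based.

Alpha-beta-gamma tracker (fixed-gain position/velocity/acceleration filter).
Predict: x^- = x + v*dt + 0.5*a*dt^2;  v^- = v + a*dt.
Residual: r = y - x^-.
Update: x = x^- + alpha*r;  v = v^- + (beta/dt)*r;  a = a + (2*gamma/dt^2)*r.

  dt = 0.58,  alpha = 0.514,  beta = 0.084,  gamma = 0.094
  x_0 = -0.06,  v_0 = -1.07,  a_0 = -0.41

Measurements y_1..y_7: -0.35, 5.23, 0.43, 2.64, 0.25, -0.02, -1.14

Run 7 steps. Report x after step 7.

step 1: x_pred=-0.7496  r=0.3996  x^+=-0.5442  v^+=-1.2499  a^+=-0.1867
step 2: x_pred=-1.3006  r=6.5306  x^+=2.0562  v^+=-0.4124  a^+=3.4630
step 3: x_pred=2.3994  r=-1.9694  x^+=1.3871  v^+=1.3109  a^+=2.3623
step 4: x_pred=2.5448  r=0.0952  x^+=2.5937  v^+=2.6948  a^+=2.4155
step 5: x_pred=4.5630  r=-4.3130  x^+=2.3461  v^+=3.4712  a^+=0.0052
step 6: x_pred=4.3603  r=-4.3803  x^+=2.1088  v^+=2.8398  a^+=-2.4428
step 7: x_pred=3.3450  r=-4.4850  x^+=1.0397  v^+=0.7734  a^+=-4.9493

x_post = 1.0397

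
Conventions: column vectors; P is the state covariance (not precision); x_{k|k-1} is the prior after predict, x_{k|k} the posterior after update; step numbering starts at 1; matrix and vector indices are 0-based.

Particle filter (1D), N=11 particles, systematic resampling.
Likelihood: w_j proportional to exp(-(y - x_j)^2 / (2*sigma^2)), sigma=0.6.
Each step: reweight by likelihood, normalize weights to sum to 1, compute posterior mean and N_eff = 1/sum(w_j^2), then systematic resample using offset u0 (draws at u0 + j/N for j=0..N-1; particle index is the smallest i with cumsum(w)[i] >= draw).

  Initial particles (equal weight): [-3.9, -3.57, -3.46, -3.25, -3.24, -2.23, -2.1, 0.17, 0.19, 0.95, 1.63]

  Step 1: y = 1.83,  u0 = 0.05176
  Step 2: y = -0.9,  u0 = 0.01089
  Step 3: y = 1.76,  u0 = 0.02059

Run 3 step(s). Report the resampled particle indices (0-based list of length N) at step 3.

step 1: w=[0.0000, 0.0000, 0.0000, 0.0000, 0.0000, 0.0000, 0.0000, 0.0163, 0.0179, 0.2560, 0.7098]  mean=1.4063  Neff=1.7546  idx=[9, 9, 9, 10, 10, 10, 10, 10, 10, 10, 10]
step 2: w=[0.3197, 0.3197, 0.3197, 0.0051, 0.0051, 0.0051, 0.0051, 0.0051, 0.0051, 0.0051, 0.0051]  mean=0.9778  Neff=3.2588  idx=[0, 0, 0, 0, 1, 1, 1, 2, 2, 2, 2]
step 3: w=[0.0909, 0.0909, 0.0909, 0.0909, 0.0909, 0.0909, 0.0909, 0.0909, 0.0909, 0.0909, 0.0909]  mean=0.9500  Neff=11.0000  idx=[0, 1, 2, 3, 4, 5, 6, 7, 8, 9, 10]

resampled_idx = [0, 1, 2, 3, 4, 5, 6, 7, 8, 9, 10]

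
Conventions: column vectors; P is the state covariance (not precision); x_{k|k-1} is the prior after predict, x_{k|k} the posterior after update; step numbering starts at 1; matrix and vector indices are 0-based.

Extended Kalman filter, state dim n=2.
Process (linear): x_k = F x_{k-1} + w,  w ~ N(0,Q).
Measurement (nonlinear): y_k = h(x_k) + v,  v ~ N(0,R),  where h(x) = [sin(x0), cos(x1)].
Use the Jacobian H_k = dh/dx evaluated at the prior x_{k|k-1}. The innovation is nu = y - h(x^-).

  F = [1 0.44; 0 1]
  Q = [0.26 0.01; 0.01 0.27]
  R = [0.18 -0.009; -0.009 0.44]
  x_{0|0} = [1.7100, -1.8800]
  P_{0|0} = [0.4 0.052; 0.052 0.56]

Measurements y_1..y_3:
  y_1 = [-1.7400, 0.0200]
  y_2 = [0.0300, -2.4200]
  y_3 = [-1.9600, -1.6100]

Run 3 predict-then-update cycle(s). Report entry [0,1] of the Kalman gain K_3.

step 1: x^-=[0.8828, -1.8800]  P^-=[0.8142 0.3084; 0.3084 0.8300]  H_jac=[0.6350 0.0000; 0.0000 0.9526]  S=[0.5083 0.1775; 0.1775 1.1931]  K=[0.9822 0.1001; 0.1622 0.6385]  nu=[-2.5125, 0.3243]  x^+=[-1.5525, -2.0806]  P^+=[0.2770 0.0369; 0.0369 0.2934]
step 2: x^-=[-2.4679, -2.0806]  P^-=[0.6263 0.1760; 0.1760 0.5634]  H_jac=[-0.7816 0.0000; 0.0000 0.8729]  S=[0.5626 -0.1291; -0.1291 0.8692]  K=[-0.8588 0.0492; -0.1188 0.5481]  nu=[0.6538, -1.9320]  x^+=[-3.1246, -3.2172]  P^+=[0.1984 0.0337; 0.0337 0.2775]
step 3: x^-=[-4.5401, -3.2172]  P^-=[0.5417 0.1658; 0.1658 0.5475]  H_jac=[-0.1714 0.0000; 0.0000 -0.0755]  S=[0.1959 -0.0069; -0.0069 0.4431]  K=[-0.4752 -0.0356; -0.1484 -0.0956]  nu=[-2.9452, -0.6129]  x^+=[-3.1189, -2.7216]  P^+=[0.4972 0.1508; 0.1508 0.5394]

K[0,1] = -0.0356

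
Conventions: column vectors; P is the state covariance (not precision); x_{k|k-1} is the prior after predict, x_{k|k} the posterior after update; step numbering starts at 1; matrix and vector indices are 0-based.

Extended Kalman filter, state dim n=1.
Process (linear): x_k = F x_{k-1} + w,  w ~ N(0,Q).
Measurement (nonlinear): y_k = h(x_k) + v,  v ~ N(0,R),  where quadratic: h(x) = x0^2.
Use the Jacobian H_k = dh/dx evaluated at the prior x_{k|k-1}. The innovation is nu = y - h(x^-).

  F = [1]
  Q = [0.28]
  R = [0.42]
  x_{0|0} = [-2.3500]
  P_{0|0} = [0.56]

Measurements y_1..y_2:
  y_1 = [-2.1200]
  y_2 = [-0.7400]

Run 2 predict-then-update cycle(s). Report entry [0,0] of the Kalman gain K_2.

step 1: x^-=[-2.3500]  P^-=[0.8400]  H_jac=[-4.7000]  S=[18.9756]  K=[-0.2081]  nu=[-7.6425]  x^+=[-0.7599]  P^+=[0.0186]
step 2: x^-=[-0.7599]  P^-=[0.2986]  H_jac=[-1.5199]  S=[1.1097]  K=[-0.4089]  nu=[-1.3175]  x^+=[-0.2212]  P^+=[0.1130]

K[0,0] = -0.4089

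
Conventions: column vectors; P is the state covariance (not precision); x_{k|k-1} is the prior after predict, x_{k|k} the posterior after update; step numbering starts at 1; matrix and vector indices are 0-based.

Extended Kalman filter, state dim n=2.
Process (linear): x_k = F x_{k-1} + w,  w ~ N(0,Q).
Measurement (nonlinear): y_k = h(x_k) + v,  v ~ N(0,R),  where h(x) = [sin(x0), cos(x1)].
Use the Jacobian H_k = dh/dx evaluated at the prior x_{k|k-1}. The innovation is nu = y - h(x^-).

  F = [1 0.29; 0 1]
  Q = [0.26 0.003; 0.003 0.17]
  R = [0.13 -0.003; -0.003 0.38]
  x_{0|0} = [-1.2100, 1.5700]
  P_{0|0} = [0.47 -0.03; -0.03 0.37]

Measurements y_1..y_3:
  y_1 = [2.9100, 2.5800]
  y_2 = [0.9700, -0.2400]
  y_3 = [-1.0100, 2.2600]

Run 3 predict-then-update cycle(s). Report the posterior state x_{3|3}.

step 1: x^-=[-0.7547, 1.5700]  P^-=[0.7437 0.0803; 0.0803 0.5400]  H_jac=[0.7285 0.0000; 0.0000 -1.0000]  S=[0.5247 -0.0615; -0.0615 0.9200]  K=[1.0304 -0.0184; 0.0430 -0.5841]  nu=[3.5951, 2.5792]  x^+=[2.9024, 0.2182]  P^+=[0.1840 0.0101; 0.0101 0.2221]
step 2: x^-=[2.9656, 0.2182]  P^-=[0.4685 0.0775; 0.0775 0.3921]  H_jac=[-0.9846 0.0000; 0.0000 -0.2165]  S=[0.5841 0.0135; 0.0135 0.3984]  K=[-0.7893 -0.0153; -0.1258 -0.2088]  nu=[0.7950, -1.2163]  x^+=[2.3568, 0.3722]  P^+=[0.1042 0.0160; 0.0160 0.3648]
step 3: x^-=[2.4648, 0.3722]  P^-=[0.4041 0.1248; 0.1248 0.5348]  H_jac=[-0.7796 0.0000; 0.0000 -0.3637]  S=[0.3756 0.0324; 0.0324 0.4507]  K=[-0.8353 -0.0407; -0.2231 -0.4155]  nu=[-1.6363, 1.3285]  x^+=[3.7775, 0.1854]  P^+=[0.1391 0.0356; 0.0356 0.4323]

x_post = [3.7775, 0.1854]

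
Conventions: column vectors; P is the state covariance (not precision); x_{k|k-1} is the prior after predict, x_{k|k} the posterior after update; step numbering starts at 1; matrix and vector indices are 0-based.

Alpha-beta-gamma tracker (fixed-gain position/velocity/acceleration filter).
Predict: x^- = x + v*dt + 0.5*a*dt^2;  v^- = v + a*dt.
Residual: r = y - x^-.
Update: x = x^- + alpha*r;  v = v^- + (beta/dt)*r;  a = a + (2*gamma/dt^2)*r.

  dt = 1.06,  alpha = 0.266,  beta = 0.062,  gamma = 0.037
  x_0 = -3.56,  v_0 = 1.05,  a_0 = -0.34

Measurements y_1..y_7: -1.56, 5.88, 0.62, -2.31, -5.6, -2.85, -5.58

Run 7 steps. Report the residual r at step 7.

step 1: x_pred=-2.6380  r=1.0780  x^+=-2.3513  v^+=0.7527  a^+=-0.2690
step 2: x_pred=-1.7046  r=7.5846  x^+=0.3129  v^+=0.9111  a^+=0.2305
step 3: x_pred=1.4082  r=-0.7882  x^+=1.1986  v^+=1.1094  a^+=0.1786
step 4: x_pred=2.4748  r=-4.7848  x^+=1.2021  v^+=1.0188  a^+=-0.1365
step 5: x_pred=2.2053  r=-7.8053  x^+=0.1291  v^+=0.4176  a^+=-0.6506
step 6: x_pred=0.2062  r=-3.0562  x^+=-0.6067  v^+=-0.4508  a^+=-0.8519
step 7: x_pred=-1.5631  r=-4.0169  x^+=-2.6316  v^+=-1.5887  a^+=-1.1164

resid = -4.0169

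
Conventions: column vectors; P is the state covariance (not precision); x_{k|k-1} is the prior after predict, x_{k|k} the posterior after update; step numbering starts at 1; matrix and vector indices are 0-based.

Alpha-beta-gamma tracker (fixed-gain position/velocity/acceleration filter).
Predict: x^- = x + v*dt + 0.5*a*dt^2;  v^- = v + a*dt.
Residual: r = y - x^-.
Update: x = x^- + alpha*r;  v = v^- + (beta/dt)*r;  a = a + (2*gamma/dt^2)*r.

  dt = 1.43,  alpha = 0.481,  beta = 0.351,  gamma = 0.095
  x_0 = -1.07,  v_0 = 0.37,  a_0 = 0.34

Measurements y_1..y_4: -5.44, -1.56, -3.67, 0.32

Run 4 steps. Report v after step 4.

step 1: x_pred=-0.1933  r=-5.2467  x^+=-2.7169  v^+=-0.4316  a^+=-0.1475
step 2: x_pred=-3.4850  r=1.9250  x^+=-2.5591  v^+=-0.1701  a^+=0.0314
step 3: x_pred=-2.7702  r=-0.8998  x^+=-3.2030  v^+=-0.3461  a^+=-0.0522
step 4: x_pred=-3.7513  r=4.0713  x^+=-1.7930  v^+=0.5785  a^+=0.3260

v_post = 0.5785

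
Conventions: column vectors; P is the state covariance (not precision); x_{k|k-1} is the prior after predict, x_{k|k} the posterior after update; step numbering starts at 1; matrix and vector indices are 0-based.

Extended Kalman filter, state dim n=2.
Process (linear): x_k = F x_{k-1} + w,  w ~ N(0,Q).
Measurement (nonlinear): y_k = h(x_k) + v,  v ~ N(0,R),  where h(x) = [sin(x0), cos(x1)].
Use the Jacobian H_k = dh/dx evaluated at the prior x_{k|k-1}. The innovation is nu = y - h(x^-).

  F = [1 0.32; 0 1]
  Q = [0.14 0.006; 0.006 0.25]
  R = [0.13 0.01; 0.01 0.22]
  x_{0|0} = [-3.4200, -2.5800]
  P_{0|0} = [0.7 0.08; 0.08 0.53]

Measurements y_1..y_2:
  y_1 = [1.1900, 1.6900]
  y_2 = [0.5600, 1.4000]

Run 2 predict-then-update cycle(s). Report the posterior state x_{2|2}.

step 1: x^-=[-4.2456, -2.5800]  P^-=[0.9455 0.2556; 0.2556 0.7800]  H_jac=[-0.4500 0.0000; 0.0000 0.5325]  S=[0.3215 -0.0513; -0.0513 0.4412]  K=[-1.2984 0.1577; -0.2116 0.9169]  nu=[0.2970, 2.5364]  x^+=[-4.2313, -0.3173]  P^+=[0.3716 0.0408; 0.0408 0.3748]
step 2: x^-=[-4.3328, -0.3173]  P^-=[0.5760 0.1667; 0.1667 0.6248]  H_jac=[-0.3705 0.0000; 0.0000 0.3120]  S=[0.2091 -0.0093; -0.0093 0.2808]  K=[-1.0141 0.1517; -0.2650 0.6854]  nu=[-0.3688, 0.4499]  x^+=[-3.8905, 0.0888]  P^+=[0.3517 0.0745; 0.0745 0.4748]

x_post = [-3.8905, 0.0888]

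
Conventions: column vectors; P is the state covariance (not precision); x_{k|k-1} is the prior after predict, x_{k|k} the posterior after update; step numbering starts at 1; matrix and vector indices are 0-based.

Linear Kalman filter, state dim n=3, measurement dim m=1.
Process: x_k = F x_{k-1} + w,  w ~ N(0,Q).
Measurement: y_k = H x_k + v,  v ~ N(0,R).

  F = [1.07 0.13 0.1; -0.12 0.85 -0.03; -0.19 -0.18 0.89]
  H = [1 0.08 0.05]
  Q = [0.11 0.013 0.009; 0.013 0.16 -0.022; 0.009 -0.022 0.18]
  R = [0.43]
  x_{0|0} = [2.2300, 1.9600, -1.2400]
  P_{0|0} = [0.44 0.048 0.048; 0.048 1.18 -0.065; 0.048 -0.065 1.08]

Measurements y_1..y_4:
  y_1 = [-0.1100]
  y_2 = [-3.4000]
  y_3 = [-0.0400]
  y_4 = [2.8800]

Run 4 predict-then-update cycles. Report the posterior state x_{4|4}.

step 1: x^-=[2.5169, 1.4356, -1.8801]  P^-=[0.6664 0.1192 0.0161; 0.1192 1.0137 -0.2824; 0.0161 -0.2824 1.0975]  S=[1.1241]  K=[0.6021; 0.1656; 0.0430]  nu=[-2.6477]  x^+=[0.9228, 0.9971, -1.9940]  P^+=[0.2590 0.0071 -0.0130; 0.0071 0.9829 -0.2904; -0.0130 -0.2904 1.0954]
step 2: x^-=[0.9176, 0.7966, -2.1295]  P^-=[0.4257 0.0684 -0.0112; 0.0684 0.8881 -0.4167; -0.0112 -0.4167 1.1868]  S=[0.8708]  K=[0.4945; 0.1363; 0.0169]  nu=[-4.2749]  x^+=[-1.1962, 0.2142, -2.2019]  P^+=[0.2128 0.0098 -0.0185; 0.0098 0.8720 -0.4187; -0.0185 -0.4187 1.1865]
step 3: x^-=[-1.4723, 0.3917, -1.7710]  P^-=[0.3681 0.0541 -0.0094; 0.0541 0.8134 -0.5007; -0.0094 -0.5007 1.2969]  S=[0.8102]  K=[0.4590; 0.1161; 0.0190]  nu=[1.4895]  x^+=[-0.7886, 0.5646, -1.7427]  P^+=[0.1973 0.0109 -0.0165; 0.0109 0.8024 -0.5025; -0.0165 -0.5025 1.2966]
step 4: x^-=[-0.9446, 0.6269, -1.5028]  P^-=[0.3489 0.0421 -0.0013; 0.0421 0.7671 -0.5576; -0.0013 -0.5576 1.4075]  S=[0.7895]  K=[0.4461; 0.0958; 0.0310]  nu=[3.8496]  x^+=[0.7728, 0.9955, -1.3836]  P^+=[0.1918 0.0084 -0.0122; 0.0084 0.7598 -0.5600; -0.0122 -0.5600 1.4067]

x_post = [0.7728, 0.9955, -1.3836]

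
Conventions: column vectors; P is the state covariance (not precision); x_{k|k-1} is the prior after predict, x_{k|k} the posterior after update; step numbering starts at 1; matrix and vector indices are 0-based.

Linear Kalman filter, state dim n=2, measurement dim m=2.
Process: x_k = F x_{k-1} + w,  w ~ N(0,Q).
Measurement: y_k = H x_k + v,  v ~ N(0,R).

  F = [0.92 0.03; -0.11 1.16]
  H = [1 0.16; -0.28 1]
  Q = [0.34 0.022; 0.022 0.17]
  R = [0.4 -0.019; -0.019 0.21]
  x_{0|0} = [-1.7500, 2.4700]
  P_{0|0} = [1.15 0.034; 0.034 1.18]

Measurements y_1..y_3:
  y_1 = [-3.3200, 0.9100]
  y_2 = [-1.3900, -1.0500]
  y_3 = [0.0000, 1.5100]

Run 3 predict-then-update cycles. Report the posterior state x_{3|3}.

x_post = [-0.8431, 0.6407]

step 1: x^-=[-1.5359, 3.0577]  P^-=[1.3163 -0.0171; -0.0171 1.7630]  S=[1.7559 -0.1219; -0.1219 2.0858]  K=[0.7382 -0.1418; 0.2106 0.8598]  nu=[-2.2733, -2.5778]  x^+=[-2.8486, 0.3626]  P^+=[0.2919 0.0379; 0.0379 0.1872]
step 2: x^-=[-2.6099, 0.7339]  P^-=[0.5893 0.0393; 0.0393 0.4157]  S=[1.0126 -0.0799; -0.0799 0.6499]  K=[0.5786 -0.1222; 0.1552 0.6418]  nu=[1.1024, -2.5147]  x^+=[-1.6646, -0.7089]  P^+=[0.2293 0.0276; 0.0276 0.1395]
step 3: x^-=[-1.5527, -0.6393]  P^-=[0.5358 0.0330; 0.0330 0.3535]  S=[0.9554 -0.0810; -0.0810 0.5871]  K=[0.5559 -0.1227; 0.1451 0.6065]  nu=[1.6550, 1.7145]  x^+=[-0.8431, 0.6407]  P^+=[0.2206 0.0254; 0.0254 0.1317]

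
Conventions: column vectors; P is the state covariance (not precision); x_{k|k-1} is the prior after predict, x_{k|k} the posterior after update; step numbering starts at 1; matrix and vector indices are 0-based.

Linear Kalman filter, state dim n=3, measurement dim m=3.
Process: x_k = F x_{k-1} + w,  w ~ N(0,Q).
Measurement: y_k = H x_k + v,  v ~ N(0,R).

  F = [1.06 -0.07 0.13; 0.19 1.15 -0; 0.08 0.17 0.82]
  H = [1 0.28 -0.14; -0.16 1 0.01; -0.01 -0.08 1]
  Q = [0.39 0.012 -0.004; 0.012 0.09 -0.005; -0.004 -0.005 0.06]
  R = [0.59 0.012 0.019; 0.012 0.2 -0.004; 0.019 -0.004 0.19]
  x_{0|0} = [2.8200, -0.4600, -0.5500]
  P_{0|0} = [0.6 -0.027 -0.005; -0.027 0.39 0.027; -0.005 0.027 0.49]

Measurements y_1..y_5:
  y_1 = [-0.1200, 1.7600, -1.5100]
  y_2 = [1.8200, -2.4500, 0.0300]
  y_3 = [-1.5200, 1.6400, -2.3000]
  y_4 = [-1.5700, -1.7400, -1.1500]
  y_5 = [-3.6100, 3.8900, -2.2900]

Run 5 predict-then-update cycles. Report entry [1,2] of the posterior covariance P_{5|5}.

P_post[1,2] = 0.0160

step 1: x^-=[2.9499, 0.0068, -0.3036]  P^-=[1.0765 0.0728 0.0844; 0.0728 0.6156 0.1017; 0.0844 0.1017 0.4107]  S=[1.7320 0.0699 0.0451; 0.0699 0.8217 0.0409; 0.0451 0.0409 0.5869]  K=[0.6316 -0.1777 0.0794; 0.1033 0.7260 0.0296; 0.0112 0.0776 0.6782]  nu=[-3.1143, 2.2282, -1.1764]  x^+=[0.4936, 1.2681, -0.9633]  P^+=[0.3683 0.0303 0.0339; 0.0303 0.1510 0.0171; 0.0339 0.0171 0.1305]
step 2: x^-=[0.3092, 1.5521, -0.5349]  P^-=[0.8113 0.1140 0.0739; 0.1140 0.3162 0.0553; 0.0739 0.0553 0.1645]  S=[1.4681 0.0742 0.0614; 0.0742 0.5014 0.0174; 0.0614 0.0174 0.3464]  K=[0.5703 -0.1169 0.0682; 0.1019 0.5791 0.0361; 0.0227 0.0709 0.4523]  nu=[1.0013, -3.9473, 0.6921]  x^+=[1.3889, -0.6067, -0.4791]  P^+=[0.3306 0.0358 0.0304; 0.0358 0.1225 0.0166; 0.0304 0.0166 0.0877]
step 3: x^-=[1.4524, -0.4339, -0.3849]  P^-=[0.7664 0.1151 0.0644; 0.1151 0.2795 0.0488; 0.0644 0.0488 0.1342]  S=[1.4235 0.0728 0.0554; 0.0728 0.4631 0.0150; 0.0554 0.0150 0.3172]  K=[0.5578 -0.1043 0.0572; 0.1016 0.5477 0.0362; 0.0224 0.0696 0.4017]  nu=[-2.9048, 2.3101, -1.9353]  x^+=[-0.5196, 0.4663, -1.0666]  P^+=[0.3225 0.0369 0.0281; 0.0369 0.1164 0.0163; 0.0281 0.0163 0.0780]
step 4: x^-=[-0.7221, 0.4375, -0.8369]  P^-=[0.7562 0.1152 0.0608; 0.1152 0.2717 0.0470; 0.0608 0.0470 0.1271]  S=[1.4138 0.0725 0.0526; 0.0725 0.4549 0.0143; 0.0526 0.0143 0.3104]  K=[0.5549 -0.1014 0.0525; 0.1016 0.5404 0.0355; 0.0217 0.0690 0.3887]  nu=[-1.0876, -2.2847, -0.2853]  x^+=[-1.1089, -0.9178, -1.1291]  P^+=[0.3206 0.0372 0.0271; 0.0372 0.1149 0.0161; 0.0271 0.0161 0.0755]
step 5: x^-=[-1.2580, -1.2661, -1.1706]  P^-=[0.7537 0.1152 0.0596; 0.1152 0.2698 0.0464; 0.0596 0.0464 0.1252]  S=[1.4115 0.0724 0.0516; 0.0724 0.4530 0.0140; 0.0516 0.0140 0.3086]  K=[0.5542 -0.1007 0.0509; 0.1016 0.5386 0.0352; 0.0214 0.0687 0.3851]  nu=[-2.1614, 4.9666, -1.2333]  x^+=[-3.0188, 1.1460, -1.3505]  P^+=[0.3201 0.0372 0.0268; 0.0372 0.1146 0.0160; 0.0268 0.0160 0.0749]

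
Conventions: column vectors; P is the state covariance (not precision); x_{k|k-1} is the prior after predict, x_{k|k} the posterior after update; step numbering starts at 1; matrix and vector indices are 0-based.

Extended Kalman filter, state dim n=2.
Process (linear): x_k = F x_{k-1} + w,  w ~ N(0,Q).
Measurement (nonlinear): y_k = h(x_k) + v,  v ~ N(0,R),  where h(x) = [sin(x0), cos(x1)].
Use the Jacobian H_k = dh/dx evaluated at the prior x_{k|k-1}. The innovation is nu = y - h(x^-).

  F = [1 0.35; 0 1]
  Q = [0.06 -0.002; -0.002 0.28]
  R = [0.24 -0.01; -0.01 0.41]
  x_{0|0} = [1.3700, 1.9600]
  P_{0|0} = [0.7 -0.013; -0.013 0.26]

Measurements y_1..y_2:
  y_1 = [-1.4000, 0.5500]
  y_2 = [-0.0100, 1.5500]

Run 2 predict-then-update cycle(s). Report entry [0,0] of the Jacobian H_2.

step 1: x^-=[2.0560, 1.9600]  P^-=[0.7827 0.0760; 0.0760 0.5400]  H_jac=[-0.4664 0.0000; 0.0000 -0.9252]  S=[0.4103 0.0228; 0.0228 0.8722]  K=[-0.8866 -0.0574; -0.0547 -0.5714]  nu=[-2.2846, 0.9295]  x^+=[4.0282, 1.5538]  P^+=[0.4550 0.0159; 0.0159 0.2526]
step 2: x^-=[4.5720, 1.5538]  P^-=[0.5571 0.1023; 0.1023 0.5326]  H_jac=[-0.1399 0.0000; 0.0000 -0.9999]  S=[0.2509 0.0043; 0.0043 0.9424]  K=[-0.3087 -0.1071; -0.0473 -0.5648]  nu=[0.9802, 1.5330]  x^+=[4.1052, 0.6415]  P^+=[0.5221 0.0408; 0.0408 0.2311]

H_jac[0,0] = -0.1399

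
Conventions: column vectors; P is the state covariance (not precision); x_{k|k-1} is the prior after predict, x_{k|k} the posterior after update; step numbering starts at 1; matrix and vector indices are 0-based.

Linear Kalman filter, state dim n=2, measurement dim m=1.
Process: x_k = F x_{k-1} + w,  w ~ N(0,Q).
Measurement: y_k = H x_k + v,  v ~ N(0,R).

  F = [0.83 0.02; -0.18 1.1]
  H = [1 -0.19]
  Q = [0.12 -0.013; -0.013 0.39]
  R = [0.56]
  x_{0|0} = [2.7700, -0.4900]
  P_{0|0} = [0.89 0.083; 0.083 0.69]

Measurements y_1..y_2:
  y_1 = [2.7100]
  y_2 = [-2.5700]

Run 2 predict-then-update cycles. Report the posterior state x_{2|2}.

step 1: x^-=[2.2893, -1.0376]  P^-=[0.7362 -0.0553; -0.0553 1.2209]  S=[1.3612]  K=[0.5485; -0.2110]  nu=[0.2236]  x^+=[2.4119, -1.0848]  P^+=[0.3266 0.1023; 0.1023 1.1602]
step 2: x^-=[1.9802, -1.6274]  P^-=[0.3489 0.0567; 0.0567 1.7640]  S=[0.9510]  K=[0.3555; -0.2928]  nu=[-4.8594]  x^+=[0.2527, -0.2047]  P^+=[0.2287 0.1557; 0.1557 1.6825]

x_post = [0.2527, -0.2047]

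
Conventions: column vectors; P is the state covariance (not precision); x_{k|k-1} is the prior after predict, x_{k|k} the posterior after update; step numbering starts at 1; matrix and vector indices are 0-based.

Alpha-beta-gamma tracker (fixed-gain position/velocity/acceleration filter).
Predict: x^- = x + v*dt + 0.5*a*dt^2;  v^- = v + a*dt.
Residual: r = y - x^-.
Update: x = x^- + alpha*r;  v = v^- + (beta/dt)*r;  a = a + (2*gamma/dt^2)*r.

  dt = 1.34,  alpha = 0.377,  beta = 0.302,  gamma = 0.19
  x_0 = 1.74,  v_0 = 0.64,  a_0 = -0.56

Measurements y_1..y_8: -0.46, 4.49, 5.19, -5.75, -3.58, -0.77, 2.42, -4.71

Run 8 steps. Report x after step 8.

x_post = -3.4650

step 1: x_pred=2.0948  r=-2.5548  x^+=1.1317  v^+=-0.6862  a^+=-1.1007
step 2: x_pred=-0.7760  r=5.2660  x^+=1.2093  v^+=-0.9743  a^+=0.0138
step 3: x_pred=-0.0839  r=5.2739  x^+=1.9044  v^+=0.2328  a^+=1.1299
step 4: x_pred=3.2307  r=-8.9807  x^+=-0.1550  v^+=-0.2772  a^+=-0.7707
step 5: x_pred=-1.2184  r=-2.3616  x^+=-2.1087  v^+=-1.8422  a^+=-1.2705
step 6: x_pred=-5.7179  r=4.9479  x^+=-3.8525  v^+=-2.4295  a^+=-0.2234
step 7: x_pred=-7.3086  r=9.7286  x^+=-3.6409  v^+=-0.5362  a^+=1.8355
step 8: x_pred=-2.7115  r=-1.9985  x^+=-3.4650  v^+=1.4729  a^+=1.4125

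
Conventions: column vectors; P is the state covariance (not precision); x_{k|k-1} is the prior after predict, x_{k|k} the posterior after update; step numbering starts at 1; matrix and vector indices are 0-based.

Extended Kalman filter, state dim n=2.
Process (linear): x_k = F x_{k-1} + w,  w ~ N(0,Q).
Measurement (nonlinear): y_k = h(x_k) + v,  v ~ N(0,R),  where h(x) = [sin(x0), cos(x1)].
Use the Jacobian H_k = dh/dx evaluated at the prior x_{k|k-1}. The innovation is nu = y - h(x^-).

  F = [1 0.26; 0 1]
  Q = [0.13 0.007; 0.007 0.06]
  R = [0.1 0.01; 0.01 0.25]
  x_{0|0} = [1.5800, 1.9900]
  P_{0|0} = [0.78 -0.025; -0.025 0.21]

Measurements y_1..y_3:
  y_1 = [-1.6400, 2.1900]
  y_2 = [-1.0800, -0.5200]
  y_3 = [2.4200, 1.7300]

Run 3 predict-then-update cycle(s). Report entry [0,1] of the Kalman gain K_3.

step 1: x^-=[2.0974, 1.9900]  P^-=[0.9112 0.0366; 0.0366 0.2700]  H_jac=[-0.5026 0.0000; 0.0000 -0.9134]  S=[0.3302 0.0268; 0.0268 0.4753]  K=[-1.3877 0.0079; -0.0137 -0.5181]  nu=[-2.5045, 2.5970]  x^+=[5.5935, 0.6786]  P^+=[0.2759 0.0130; 0.0130 0.1420]
step 2: x^-=[5.7699, 0.6786]  P^-=[0.4223 0.0569; 0.0569 0.2020]  H_jac=[0.8711 0.0000; 0.0000 -0.6277]  S=[0.4205 -0.0211; -0.0211 0.3296]  K=[0.8723 -0.0525; 0.0989 -0.3783]  nu=[-0.5889, -1.2985]  x^+=[5.3243, 1.1115]  P^+=[0.0995 0.0070; 0.0070 0.1491]
step 3: x^-=[5.6133, 1.1115]  P^-=[0.2433 0.0528; 0.0528 0.2091]  H_jac=[0.7839 0.0000; 0.0000 -0.8964]  S=[0.2495 -0.0271; -0.0271 0.4180]  K=[0.7574 -0.0641; 0.1180 -0.4407]  nu=[3.0409, 1.2867]  x^+=[7.8340, 0.9032]  P^+=[0.0958 0.0094; 0.0094 0.1216]

K[0,1] = -0.0641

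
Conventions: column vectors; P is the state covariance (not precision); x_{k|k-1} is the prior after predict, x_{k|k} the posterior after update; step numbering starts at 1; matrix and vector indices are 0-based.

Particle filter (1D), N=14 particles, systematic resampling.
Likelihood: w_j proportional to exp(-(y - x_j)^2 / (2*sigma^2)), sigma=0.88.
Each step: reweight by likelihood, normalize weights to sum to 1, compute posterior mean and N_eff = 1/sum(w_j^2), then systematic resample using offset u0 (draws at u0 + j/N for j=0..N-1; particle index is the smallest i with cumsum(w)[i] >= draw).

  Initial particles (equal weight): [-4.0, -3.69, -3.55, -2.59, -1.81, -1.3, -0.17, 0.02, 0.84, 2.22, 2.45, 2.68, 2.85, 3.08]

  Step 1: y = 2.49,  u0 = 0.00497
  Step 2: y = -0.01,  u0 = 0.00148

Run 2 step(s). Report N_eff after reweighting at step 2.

N_eff = 1.4779

step 1: w=[0.0000, 0.0000, 0.0000, 0.0000, 0.0000, 0.0000, 0.0021, 0.0040, 0.0355, 0.1967, 0.2059, 0.2014, 0.1896, 0.1647]  mean=2.5580  Neff=5.3763  idx=[7, 9, 9, 9, 10, 10, 10, 11, 11, 12, 12, 12, 13, 13]
step 2: w=[0.8200, 0.0331, 0.0331, 0.0331, 0.0165, 0.0165, 0.0165, 0.0077, 0.0077, 0.0042, 0.0042, 0.0042, 0.0017, 0.0017]  mean=0.4453  Neff=1.4779  idx=[0, 0, 0, 0, 0, 0, 0, 0, 0, 0, 0, 0, 2, 4]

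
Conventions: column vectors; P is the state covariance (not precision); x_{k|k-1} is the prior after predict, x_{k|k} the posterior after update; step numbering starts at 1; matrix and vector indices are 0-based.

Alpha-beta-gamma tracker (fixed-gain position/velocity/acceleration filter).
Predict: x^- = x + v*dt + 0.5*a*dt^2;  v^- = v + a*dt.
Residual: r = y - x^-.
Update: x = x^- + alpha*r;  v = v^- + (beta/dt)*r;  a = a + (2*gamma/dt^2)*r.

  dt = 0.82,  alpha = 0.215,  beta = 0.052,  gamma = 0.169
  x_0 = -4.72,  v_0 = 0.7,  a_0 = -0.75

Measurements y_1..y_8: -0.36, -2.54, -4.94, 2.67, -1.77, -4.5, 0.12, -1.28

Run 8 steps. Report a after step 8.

step 1: x_pred=-4.3982  r=4.0381  x^+=-3.5299  v^+=0.3411  a^+=1.2799
step 2: x_pred=-2.8200  r=0.2800  x^+=-2.7598  v^+=1.4083  a^+=1.4206
step 3: x_pred=-1.1273  r=-3.8127  x^+=-1.9471  v^+=2.3315  a^+=-0.4959
step 4: x_pred=-0.2020  r=2.8720  x^+=0.4155  v^+=2.1069  a^+=0.9478
step 5: x_pred=2.4618  r=-4.2318  x^+=1.5520  v^+=2.6157  a^+=-1.1795
step 6: x_pred=3.3003  r=-7.8003  x^+=1.6233  v^+=1.1539  a^+=-5.1005
step 7: x_pred=0.8547  r=-0.7347  x^+=0.6967  v^+=-3.0751  a^+=-5.4698
step 8: x_pred=-3.6639  r=2.3839  x^+=-3.1513  v^+=-7.4092  a^+=-4.2715

a_post = -4.2715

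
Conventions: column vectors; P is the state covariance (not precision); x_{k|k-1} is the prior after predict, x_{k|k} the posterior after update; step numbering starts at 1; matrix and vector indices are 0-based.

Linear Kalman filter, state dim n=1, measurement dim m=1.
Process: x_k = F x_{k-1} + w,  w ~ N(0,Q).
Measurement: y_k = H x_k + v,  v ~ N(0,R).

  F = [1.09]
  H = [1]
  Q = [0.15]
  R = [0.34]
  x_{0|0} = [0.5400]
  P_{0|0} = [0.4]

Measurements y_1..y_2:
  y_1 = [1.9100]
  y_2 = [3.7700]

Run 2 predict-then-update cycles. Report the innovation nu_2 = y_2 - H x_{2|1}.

step 1: x^-=[0.5886]  P^-=[0.6252]  S=[0.9652]  K=[0.6478]  nu=[1.3214]  x^+=[1.4445]  P^+=[0.2202]
step 2: x^-=[1.5746]  P^-=[0.4117]  S=[0.7517]  K=[0.5477]  nu=[2.1954]  x^+=[2.7769]  P^+=[0.1862]

innov = [2.1954]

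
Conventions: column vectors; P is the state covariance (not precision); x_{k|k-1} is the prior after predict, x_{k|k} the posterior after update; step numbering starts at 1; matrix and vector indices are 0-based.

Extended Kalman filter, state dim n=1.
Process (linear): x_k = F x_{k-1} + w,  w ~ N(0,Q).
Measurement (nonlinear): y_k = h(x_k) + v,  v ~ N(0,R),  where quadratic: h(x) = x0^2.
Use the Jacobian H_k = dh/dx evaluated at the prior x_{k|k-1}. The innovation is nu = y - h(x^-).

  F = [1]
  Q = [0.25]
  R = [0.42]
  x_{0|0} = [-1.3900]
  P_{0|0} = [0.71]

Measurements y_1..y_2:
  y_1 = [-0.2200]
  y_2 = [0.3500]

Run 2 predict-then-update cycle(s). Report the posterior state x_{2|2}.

x_post = [-0.6228]

step 1: x^-=[-1.3900]  P^-=[0.9600]  H_jac=[-2.7800]  S=[7.8393]  K=[-0.3404]  nu=[-2.1521]  x^+=[-0.6573]  P^+=[0.0514]
step 2: x^-=[-0.6573]  P^-=[0.3014]  H_jac=[-1.3147]  S=[0.9410]  K=[-0.4211]  nu=[-0.0821]  x^+=[-0.6228]  P^+=[0.1345]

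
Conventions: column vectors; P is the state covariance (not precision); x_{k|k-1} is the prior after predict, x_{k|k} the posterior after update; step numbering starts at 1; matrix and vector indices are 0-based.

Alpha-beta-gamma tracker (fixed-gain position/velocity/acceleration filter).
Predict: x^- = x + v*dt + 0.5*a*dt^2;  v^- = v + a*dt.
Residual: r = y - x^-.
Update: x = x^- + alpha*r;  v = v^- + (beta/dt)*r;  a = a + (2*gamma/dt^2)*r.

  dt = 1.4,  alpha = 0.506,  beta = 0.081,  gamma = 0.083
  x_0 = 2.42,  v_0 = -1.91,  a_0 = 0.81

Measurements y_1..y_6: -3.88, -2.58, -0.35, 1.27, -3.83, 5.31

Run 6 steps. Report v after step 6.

v_post = 2.5184

step 1: x_pred=0.5398  r=-4.4198  x^+=-1.6966  v^+=-1.0317  a^+=0.4357
step 2: x_pred=-2.7141  r=0.1341  x^+=-2.6462  v^+=-0.4140  a^+=0.4470
step 3: x_pred=-2.7878  r=2.4378  x^+=-1.5543  v^+=0.3529  a^+=0.6535
step 4: x_pred=-0.4198  r=1.6898  x^+=0.4352  v^+=1.3655  a^+=0.7966
step 5: x_pred=3.1276  r=-6.9576  x^+=-0.3929  v^+=2.0782  a^+=0.2073
step 6: x_pred=2.7198  r=2.5902  x^+=4.0304  v^+=2.5184  a^+=0.4267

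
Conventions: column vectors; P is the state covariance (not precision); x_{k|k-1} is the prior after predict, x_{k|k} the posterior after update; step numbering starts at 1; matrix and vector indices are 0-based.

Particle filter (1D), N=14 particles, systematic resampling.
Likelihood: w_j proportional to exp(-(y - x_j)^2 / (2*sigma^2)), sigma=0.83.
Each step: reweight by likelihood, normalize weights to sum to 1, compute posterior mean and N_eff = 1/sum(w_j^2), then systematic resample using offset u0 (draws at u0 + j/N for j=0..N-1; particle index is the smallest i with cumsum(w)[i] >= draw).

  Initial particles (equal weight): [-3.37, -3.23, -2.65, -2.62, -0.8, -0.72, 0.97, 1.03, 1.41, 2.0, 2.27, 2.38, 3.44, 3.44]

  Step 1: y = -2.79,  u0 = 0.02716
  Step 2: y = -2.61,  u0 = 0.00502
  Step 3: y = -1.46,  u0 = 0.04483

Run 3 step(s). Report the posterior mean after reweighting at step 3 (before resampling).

step 1: w=[0.2107, 0.2337, 0.2651, 0.2633, 0.0152, 0.0120, 0.0000, 0.0000, 0.0000, 0.0000, 0.0000, 0.0000, 0.0000, 0.0000]  mean=-2.8780  Neff=4.1841  idx=[0, 0, 0, 1, 1, 1, 2, 2, 2, 2, 3, 3, 3, 3]
step 2: w=[0.0537, 0.0537, 0.0537, 0.0618, 0.0618, 0.0618, 0.0816, 0.0816, 0.0816, 0.0816, 0.0817, 0.0817, 0.0817, 0.0817]  mean=-2.8638  Neff=13.6085  idx=[0, 1, 2, 3, 5, 6, 7, 7, 8, 9, 10, 11, 12, 13]
step 3: w=[0.0191, 0.0191, 0.0191, 0.0277, 0.0277, 0.0963, 0.0963, 0.0963, 0.0963, 0.0963, 0.1014, 0.1014, 0.1014, 0.1014]  mean=-2.7112  Neff=11.0895  idx=[2, 5, 5, 6, 7, 8, 8, 9, 10, 10, 11, 12, 13, 13]

post_mean = -2.7112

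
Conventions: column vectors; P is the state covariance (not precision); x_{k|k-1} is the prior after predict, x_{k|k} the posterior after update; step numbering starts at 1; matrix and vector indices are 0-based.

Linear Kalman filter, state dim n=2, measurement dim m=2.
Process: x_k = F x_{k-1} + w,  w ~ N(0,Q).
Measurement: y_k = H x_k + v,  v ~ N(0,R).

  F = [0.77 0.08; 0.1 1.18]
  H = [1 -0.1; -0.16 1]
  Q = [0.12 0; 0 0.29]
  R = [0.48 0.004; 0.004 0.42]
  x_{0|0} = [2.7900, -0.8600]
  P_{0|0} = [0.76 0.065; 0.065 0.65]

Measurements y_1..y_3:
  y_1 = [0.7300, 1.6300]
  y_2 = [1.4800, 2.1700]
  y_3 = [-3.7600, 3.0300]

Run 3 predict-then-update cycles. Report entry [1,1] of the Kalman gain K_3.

step 1: x^-=[2.0795, -0.7358]  P^-=[0.5828 0.1795; 0.1795 1.2180]  S=[1.0391 -0.0287; -0.0287 1.5955]  K=[0.5454 0.0639; 0.0761 0.7468]  nu=[-1.4231, 2.6985]  x^+=[1.4757, 1.1710]  P^+=[0.2692 0.0721; 0.0721 0.3255]
step 2: x^-=[1.2300, 1.5294]  P^-=[0.2906 0.1175; 0.1175 0.7629]  S=[0.7547 0.0006; 0.0006 1.1527]  K=[0.3694 0.0614; 0.0541 0.6455]  nu=[0.4030, 0.8374]  x^+=[1.4303, 2.0917]  P^+=[0.1832 0.0566; 0.0566 0.2804]
step 3: x^-=[1.2686, 2.6113]  P^-=[0.2374 0.0924; 0.0924 0.6956]  S=[0.7059 -0.0096; -0.0096 1.0921]  K=[0.3239 0.0527; 0.0409 0.6237]  nu=[-4.7675, 0.6217]  x^+=[-0.2430, 2.8040]  P^+=[0.1606 0.0491; 0.0491 0.2700]

K[1,1] = 0.6237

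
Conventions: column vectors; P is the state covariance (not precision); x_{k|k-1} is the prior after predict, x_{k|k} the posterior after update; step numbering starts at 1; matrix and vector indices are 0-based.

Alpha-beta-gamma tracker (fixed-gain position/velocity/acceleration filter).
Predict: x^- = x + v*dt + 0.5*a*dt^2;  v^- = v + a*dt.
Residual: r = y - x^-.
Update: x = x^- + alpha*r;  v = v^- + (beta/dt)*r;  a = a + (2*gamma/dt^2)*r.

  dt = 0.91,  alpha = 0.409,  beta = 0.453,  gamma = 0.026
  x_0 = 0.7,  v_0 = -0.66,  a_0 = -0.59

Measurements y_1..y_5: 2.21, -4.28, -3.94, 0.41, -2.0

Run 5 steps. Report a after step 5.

a_post = -0.0755

step 1: x_pred=-0.1449  r=2.3549  x^+=0.8183  v^+=-0.0246  a^+=-0.4421
step 2: x_pred=0.6128  r=-4.8928  x^+=-1.3884  v^+=-2.8626  a^+=-0.7494
step 3: x_pred=-4.3036  r=0.3636  x^+=-4.1549  v^+=-3.3635  a^+=-0.7265
step 4: x_pred=-7.5165  r=7.9265  x^+=-4.2746  v^+=-0.0788  a^+=-0.2288
step 5: x_pred=-4.4410  r=2.4410  x^+=-3.4427  v^+=0.9281  a^+=-0.0755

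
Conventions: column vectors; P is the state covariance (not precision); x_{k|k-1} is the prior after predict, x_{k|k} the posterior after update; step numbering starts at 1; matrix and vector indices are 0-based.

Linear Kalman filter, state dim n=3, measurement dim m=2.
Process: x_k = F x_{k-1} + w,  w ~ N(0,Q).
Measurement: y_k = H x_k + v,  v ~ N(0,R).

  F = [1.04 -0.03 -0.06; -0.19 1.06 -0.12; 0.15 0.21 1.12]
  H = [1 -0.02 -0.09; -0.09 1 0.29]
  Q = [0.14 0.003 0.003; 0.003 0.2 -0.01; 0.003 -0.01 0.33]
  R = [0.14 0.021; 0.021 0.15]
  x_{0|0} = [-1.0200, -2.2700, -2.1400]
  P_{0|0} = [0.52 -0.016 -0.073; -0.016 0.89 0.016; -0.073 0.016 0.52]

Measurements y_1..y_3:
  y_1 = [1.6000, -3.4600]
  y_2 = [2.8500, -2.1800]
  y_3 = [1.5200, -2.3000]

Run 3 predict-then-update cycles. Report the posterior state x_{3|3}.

x_post = [1.5455, -0.9429, -4.4286]

step 1: x^-=[-0.8643, -1.9556, -3.0265]  P^-=[0.7153 -0.1347 -0.0450; -0.1347 1.2253 0.1369; -0.0450 0.1369 1.0152]  S=[0.8780 -0.2559; -0.2559 1.5725]  K=[0.8220 -0.0011; 0.0433 0.8192; -0.0816 0.2636]  nu=[2.1528, -0.7045]  x^+=[0.9062, -2.4394, -3.3878]  P^+=[0.1215 0.0078 0.0699; 0.0078 0.1865 -0.2137; 0.0699 -0.2137 0.8891]
step 2: x^-=[1.2189, -2.3514, -4.1707]  P^-=[0.2648 -0.0070 0.0533; -0.0070 0.4811 -0.3550; 0.0533 -0.3550 1.3797]  S=[0.4056 -0.0056; -0.0056 0.5419]  K=[0.6411 -0.0218; 0.0474 0.6996; -0.1562 0.0728]  nu=[1.2087, 1.4906]  x^+=[1.9614, -1.2514, -4.2511]  P^+=[0.0977 -0.0086 0.0951; -0.0086 0.2154 -0.3802; 0.0951 -0.3802 1.3668]
step 3: x^-=[2.3324, -1.1890, -4.7298]  P^-=[0.2381 -0.0108 0.0506; -0.0108 0.5697 -0.6133; 0.0506 -0.6133 1.9088]  S=[0.3829 0.0014; 0.0014 0.5258]  K=[0.6106 -0.0350; 0.0835 0.7470; -0.2839 -0.1215]  nu=[-1.2619, 0.4705]  x^+=[1.5455, -0.9429, -4.4286]  P^+=[0.0947 -0.0172 0.1149; -0.0172 0.2735 -0.5562; 0.1149 -0.5562 1.8700]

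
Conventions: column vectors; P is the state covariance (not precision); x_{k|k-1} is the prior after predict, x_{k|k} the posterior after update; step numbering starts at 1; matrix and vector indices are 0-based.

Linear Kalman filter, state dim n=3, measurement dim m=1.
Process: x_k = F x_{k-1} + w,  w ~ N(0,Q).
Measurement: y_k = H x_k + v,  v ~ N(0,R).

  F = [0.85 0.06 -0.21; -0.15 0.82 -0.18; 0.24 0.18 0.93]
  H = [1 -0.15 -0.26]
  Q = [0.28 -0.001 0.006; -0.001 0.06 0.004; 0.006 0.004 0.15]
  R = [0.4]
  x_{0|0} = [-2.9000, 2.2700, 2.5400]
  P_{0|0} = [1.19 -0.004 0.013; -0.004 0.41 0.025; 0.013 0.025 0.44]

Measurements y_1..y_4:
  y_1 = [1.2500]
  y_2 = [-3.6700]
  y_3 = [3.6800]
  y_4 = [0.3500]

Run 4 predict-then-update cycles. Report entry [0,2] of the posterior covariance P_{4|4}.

step 1: x^-=[-2.8622, 1.8392, 2.0748]  P^-=[1.1550 -0.1248 0.1767; -0.1248 0.3710 -0.0368; 0.1767 -0.0368 0.6262]  S=[1.5484]  K=[0.7284; -0.1104; 0.0125]  nu=[4.9275]  x^+=[0.7268, 1.2953, 2.1364]  P^+=[0.3336 -0.0003 0.1626; -0.0003 0.3522 -0.0346; 0.1626 -0.0346 0.6260]
step 2: x^-=[0.2469, 0.5685, 2.3944]  P^-=[0.4927 -0.0162 0.0752; -0.0162 0.3437 -0.1159; 0.0752 -0.1159 0.7830]  S=[0.9100]  K=[0.5226; -0.0413; -0.1219]  nu=[-3.2090]  x^+=[-1.4300, 0.7012, 2.7857]  P^+=[0.2442 0.0035 0.1332; 0.0035 0.3421 -0.1205; 0.1332 -0.1205 0.7694]
step 3: x^-=[-1.7585, 0.2880, 2.3737]  P^-=[0.4474 0.0220 0.0062; 0.0220 0.3624 -0.1948; 0.0062 -0.1948 0.8601]  S=[0.8887]  K=[0.4979; 0.0206; -0.2117]  nu=[6.0988]  x^+=[1.2783, 0.4138, 1.0824]  P^+=[0.2271 0.0129 0.0999; 0.0129 0.3620 -0.1909; 0.0999 -0.1909 0.8202]
step 4: x^-=[0.8841, -0.0473, 1.3879]  P^-=[0.4520 0.0505 -0.0313; 0.0505 0.3937 -0.2435; -0.0313 -0.2435 0.8660]  S=[0.9015]  K=[0.5020; 0.0608; -0.2439]  nu=[-0.1803]  x^+=[0.7936, -0.0582, 1.4319]  P^+=[0.2248 0.0230 0.0791; 0.0230 0.3903 -0.2302; 0.0791 -0.2302 0.8124]

P_post[0,2] = 0.0791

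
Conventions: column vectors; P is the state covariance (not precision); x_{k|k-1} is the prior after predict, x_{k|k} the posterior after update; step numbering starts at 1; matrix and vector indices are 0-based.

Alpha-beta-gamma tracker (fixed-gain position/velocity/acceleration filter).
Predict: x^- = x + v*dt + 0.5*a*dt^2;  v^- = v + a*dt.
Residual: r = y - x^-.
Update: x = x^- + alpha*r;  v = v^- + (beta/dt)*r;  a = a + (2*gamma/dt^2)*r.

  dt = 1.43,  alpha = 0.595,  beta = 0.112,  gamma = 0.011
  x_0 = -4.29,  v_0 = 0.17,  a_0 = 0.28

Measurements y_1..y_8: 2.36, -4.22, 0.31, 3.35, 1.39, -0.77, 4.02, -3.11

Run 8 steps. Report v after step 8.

step 1: x_pred=-3.7606  r=6.1206  x^+=-0.1188  v^+=1.0498  a^+=0.3458
step 2: x_pred=1.7359  r=-5.9559  x^+=-1.8078  v^+=1.0779  a^+=0.2818
step 3: x_pred=0.0216  r=0.2884  x^+=0.1932  v^+=1.5034  a^+=0.2849
step 4: x_pred=2.6343  r=0.7157  x^+=3.0601  v^+=1.9668  a^+=0.2926
step 5: x_pred=6.1718  r=-4.7818  x^+=3.3266  v^+=2.0107  a^+=0.2411
step 6: x_pred=6.4484  r=-7.2184  x^+=2.1535  v^+=1.7901  a^+=0.1635
step 7: x_pred=4.8805  r=-0.8605  x^+=4.3685  v^+=1.9565  a^+=0.1542
step 8: x_pred=7.3240  r=-10.4340  x^+=1.1157  v^+=1.3598  a^+=0.0420

v_post = 1.3598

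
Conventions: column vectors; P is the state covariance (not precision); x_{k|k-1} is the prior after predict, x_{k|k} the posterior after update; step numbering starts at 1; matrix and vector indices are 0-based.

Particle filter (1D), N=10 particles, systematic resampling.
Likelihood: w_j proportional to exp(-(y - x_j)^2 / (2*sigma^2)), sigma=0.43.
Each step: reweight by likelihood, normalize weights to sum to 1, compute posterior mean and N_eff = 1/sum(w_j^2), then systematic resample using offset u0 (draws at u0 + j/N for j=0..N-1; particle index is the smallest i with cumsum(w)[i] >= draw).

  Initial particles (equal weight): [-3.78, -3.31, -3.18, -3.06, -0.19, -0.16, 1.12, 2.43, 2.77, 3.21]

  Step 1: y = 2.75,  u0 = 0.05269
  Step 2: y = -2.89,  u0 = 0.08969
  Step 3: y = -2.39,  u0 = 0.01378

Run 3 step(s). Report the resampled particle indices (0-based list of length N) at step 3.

step 1: w=[0.0000, 0.0000, 0.0000, 0.0000, 0.0000, 0.0000, 0.0003, 0.3265, 0.4302, 0.2430]  mean=2.7654  Neff=2.8514  idx=[7, 7, 7, 8, 8, 8, 8, 8, 9, 9]
step 2: w=[0.3333, 0.3333, 0.3333, 0.0000, 0.0000, 0.0000, 0.0000, 0.0000, 0.0000, 0.0000]  mean=2.4300  Neff=3.0004  idx=[0, 0, 0, 1, 1, 1, 2, 2, 2, 2]
step 3: w=[0.1000, 0.1000, 0.1000, 0.1000, 0.1000, 0.1000, 0.1000, 0.1000, 0.1000, 0.1000]  mean=2.4300  Neff=10.0000  idx=[0, 1, 2, 3, 4, 5, 6, 7, 8, 9]

resampled_idx = [0, 1, 2, 3, 4, 5, 6, 7, 8, 9]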